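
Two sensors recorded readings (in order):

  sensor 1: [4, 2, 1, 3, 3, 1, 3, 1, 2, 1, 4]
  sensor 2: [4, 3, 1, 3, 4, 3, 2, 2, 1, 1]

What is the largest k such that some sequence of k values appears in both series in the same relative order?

Pick 4 (sensor 1 #1, sensor 2 #1), then 1 (sensor 1 #3, sensor 2 #3), then 3 (sensor 1 #4, sensor 2 #4), then 3 (sensor 1 #5, sensor 2 #6), then 1 (sensor 1 #8, sensor 2 #9), then 1 (sensor 1 #10, sensor 2 #10); all 6 values appear in both, in order. Since dp[11][10] = 6, nothing longer is possible.

6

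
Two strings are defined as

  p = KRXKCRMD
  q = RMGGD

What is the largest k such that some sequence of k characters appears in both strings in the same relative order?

Match R at p[6]=q[1], then M at p[7]=q[2], then D at p[8]=q[5] — 3 characters in the same relative order in both. dp[8][5] = 3 confirms this is the maximum.

3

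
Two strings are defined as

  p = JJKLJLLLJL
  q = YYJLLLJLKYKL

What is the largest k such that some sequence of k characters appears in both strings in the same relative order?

6

One common subsequence of length 6: J at p[2]=q[3]; then L at p[4]=q[4]; then L at p[6]=q[5]; then L at p[7]=q[6]; then L at p[8]=q[8]; then L at p[10]=q[12], and the DP table's final entry dp[10][12] is also 6, so no common subsequence is longer.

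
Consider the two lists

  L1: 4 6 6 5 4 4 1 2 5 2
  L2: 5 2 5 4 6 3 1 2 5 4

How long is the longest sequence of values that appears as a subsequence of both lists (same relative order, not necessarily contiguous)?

5

Taking 4 (L1 #1, L2 #4), 6 (L1 #2, L2 #5), 1 (L1 #7, L2 #7), 2 (L1 #8, L2 #8), 5 (L1 #9, L2 #9) gives a common subsequence of length 5. Since dp[10][10] = 5, nothing longer is possible.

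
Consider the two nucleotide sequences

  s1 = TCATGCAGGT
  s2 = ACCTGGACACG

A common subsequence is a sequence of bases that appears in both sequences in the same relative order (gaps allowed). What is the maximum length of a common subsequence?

6

One common subsequence of length 6: C at s1[2]=s2[3], then T at s1[4]=s2[4], then G at s1[5]=s2[6], then C at s1[6]=s2[8], then A at s1[7]=s2[9], then G at s1[9]=s2[11]. The LCS DP gives dp[10][11] = 6, so this is optimal.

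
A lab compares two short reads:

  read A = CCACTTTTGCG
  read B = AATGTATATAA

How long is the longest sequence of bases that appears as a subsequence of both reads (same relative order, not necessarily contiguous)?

5

Taking A [3,2], then T [5,3], then T [6,5], then T [7,7], then T [8,9] gives a common subsequence of length 5. The LCS DP gives dp[11][11] = 5, so this is optimal.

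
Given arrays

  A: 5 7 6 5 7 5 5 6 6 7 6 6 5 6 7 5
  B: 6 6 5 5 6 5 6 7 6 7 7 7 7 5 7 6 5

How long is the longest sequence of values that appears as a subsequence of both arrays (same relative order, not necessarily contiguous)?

10

Match 6 [3,2], 5 [4,3], 5 [6,4], 5 [7,6], 6 [8,7], 6 [9,9], 7 [10,13], 5 [13,14], 6 [14,16], 5 [16,17] — 10 values in the same relative order in both. Since dp[16][17] = 10, nothing longer is possible.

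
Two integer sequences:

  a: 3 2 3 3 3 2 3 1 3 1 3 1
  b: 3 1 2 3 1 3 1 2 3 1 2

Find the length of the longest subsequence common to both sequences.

Let dp[i][j] be the LCS length of the first i values of a and the first j values of b. dp[i][j] = dp[i-1][j-1]+1 when the i-th and j-th values match, else max(dp[i-1][j], dp[i][j-1]).
    ·  3  1  2  3  1  3  1  2  3  1  2
 ·  0  0  0  0  0  0  0  0  0  0  0  0
 3  0  1  1  1  1  1  1  1  1  1  1  1
 2  0  1  1  2  2  2  2  2  2  2  2  2
 3  0  1  1  2  3  3  3  3  3  3  3  3
 3  0  1  1  2  3  3  4  4  4  4  4  4
 3  0  1  1  2  3  3  4  4  4  5  5  5
 2  0  1  1  2  3  3  4  4  5  5  5  6
 3  0  1  1  2  3  3  4  4  5  6  6  6
 1  0  1  2  2  3  4  4  5  5  6  7  7
 3  0  1  2  2  3  4  5  5  5  6  7  7
 1  0  1  2  2  3  4  5  6  6  6  7  7
 3  0  1  2  2  3  4  5  6  6  7  7  7
 1  0  1  2  2  3  4  5  6  6  7  8  8
dp[12][11] = 8. One LCS (by backtracking along matches): 3, 2, 3, 1, 3, 1, 3, 1.

8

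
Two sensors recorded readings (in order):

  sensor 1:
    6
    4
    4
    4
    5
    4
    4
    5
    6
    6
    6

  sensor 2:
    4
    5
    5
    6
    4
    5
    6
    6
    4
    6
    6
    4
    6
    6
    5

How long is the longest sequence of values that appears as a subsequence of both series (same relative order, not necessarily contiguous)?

7

Taking 6 at sensor 1[1]=sensor 2[4]; then 4 at sensor 1[4]=sensor 2[5]; then 5 at sensor 1[5]=sensor 2[6]; then 4 at sensor 1[6]=sensor 2[9]; then 4 at sensor 1[7]=sensor 2[12]; then 6 at sensor 1[9]=sensor 2[13]; then 6 at sensor 1[10]=sensor 2[14] gives a common subsequence of length 7, and the DP table's final entry dp[11][15] is also 7, so no common subsequence is longer.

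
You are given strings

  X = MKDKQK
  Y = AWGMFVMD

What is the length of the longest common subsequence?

2

Pick M at X[1]=Y[7], then D at X[3]=Y[8]; all 2 characters appear in both, in order. dp[6][8] = 2 confirms this is the maximum.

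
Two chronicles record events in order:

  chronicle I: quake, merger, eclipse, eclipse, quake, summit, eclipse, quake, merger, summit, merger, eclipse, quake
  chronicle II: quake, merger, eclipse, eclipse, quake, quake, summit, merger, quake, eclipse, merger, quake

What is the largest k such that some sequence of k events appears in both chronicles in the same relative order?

Pick quake [1,1] → merger [2,2] → eclipse [3,3] → eclipse [4,4] → quake [5,5] → quake [8,6] → summit [10,7] → merger [11,8] → eclipse [12,10] → quake [13,12]; all 10 events appear in both, in order. The LCS DP gives dp[13][12] = 10, so this is optimal.

10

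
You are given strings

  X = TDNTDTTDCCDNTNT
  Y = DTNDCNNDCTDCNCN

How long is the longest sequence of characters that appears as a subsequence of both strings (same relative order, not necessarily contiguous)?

9

Match T (X #1, Y #2), then D (X #2, Y #4), then N (X #3, Y #7), then D (X #5, Y #8), then T (X #7, Y #10), then D (X #8, Y #11), then C (X #9, Y #12), then C (X #10, Y #14), then N (X #14, Y #15) — 9 characters in the same relative order in both. The LCS DP gives dp[15][15] = 9, so this is optimal.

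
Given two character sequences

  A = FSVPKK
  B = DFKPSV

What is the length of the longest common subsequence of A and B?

3

One common subsequence of length 3: F (A #1, B #2); then S (A #2, B #5); then V (A #3, B #6). dp[6][6] = 3 confirms this is the maximum.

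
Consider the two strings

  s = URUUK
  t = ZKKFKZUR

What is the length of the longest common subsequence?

Taking U (s #1, t #7), then R (s #2, t #8) gives a common subsequence of length 2. dp[5][8] = 2 confirms this is the maximum.

2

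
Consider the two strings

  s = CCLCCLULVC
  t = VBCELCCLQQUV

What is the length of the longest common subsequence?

7

Pick C [1,3], L [3,5], C [4,6], C [5,7], L [6,8], U [7,11], V [9,12]; all 7 characters appear in both, in order, and the DP table's final entry dp[10][12] is also 7, so no common subsequence is longer.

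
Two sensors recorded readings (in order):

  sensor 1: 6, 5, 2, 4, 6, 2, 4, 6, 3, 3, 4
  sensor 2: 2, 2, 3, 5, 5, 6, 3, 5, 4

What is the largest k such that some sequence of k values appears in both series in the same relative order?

Pick 2 at sensor 1[3]=sensor 2[1] → 2 at sensor 1[6]=sensor 2[2] → 6 at sensor 1[8]=sensor 2[6] → 3 at sensor 1[9]=sensor 2[7] → 4 at sensor 1[11]=sensor 2[9]; all 5 values appear in both, in order, and the DP table's final entry dp[11][9] is also 5, so no common subsequence is longer.

5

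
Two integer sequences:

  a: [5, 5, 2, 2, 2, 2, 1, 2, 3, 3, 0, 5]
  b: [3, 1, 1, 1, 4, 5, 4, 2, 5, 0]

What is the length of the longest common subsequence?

Let dp[i][j] be the LCS length of the first i values of a and the first j values of b. dp[i][j] = dp[i-1][j-1]+1 when the i-th and j-th values match, else max(dp[i-1][j], dp[i][j-1]).
    ·  3  1  1  1  4  5  4  2  5  0
 ·  0  0  0  0  0  0  0  0  0  0  0
 5  0  0  0  0  0  0  1  1  1  1  1
 5  0  0  0  0  0  0  1  1  1  2  2
 2  0  0  0  0  0  0  1  1  2  2  2
 2  0  0  0  0  0  0  1  1  2  2  2
 2  0  0  0  0  0  0  1  1  2  2  2
 2  0  0  0  0  0  0  1  1  2  2  2
 1  0  0  1  1  1  1  1  1  2  2  2
 2  0  0  1  1  1  1  1  1  2  2  2
 3  0  1  1  1  1  1  1  1  2  2  2
 3  0  1  1  1  1  1  1  1  2  2  2
 0  0  1  1  1  1  1  1  1  2  2  3
 5  0  1  1  1  1  1  2  2  2  3  3
dp[12][10] = 3. One LCS (by backtracking along matches): 5, 5, 0.

3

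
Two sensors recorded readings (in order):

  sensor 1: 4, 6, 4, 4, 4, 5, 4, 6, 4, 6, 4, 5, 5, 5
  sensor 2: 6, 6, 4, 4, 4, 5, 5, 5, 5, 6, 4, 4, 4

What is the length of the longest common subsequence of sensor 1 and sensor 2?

Match 6 (sensor 1 #2, sensor 2 #2); then 4 (sensor 1 #3, sensor 2 #3); then 4 (sensor 1 #4, sensor 2 #4); then 4 (sensor 1 #5, sensor 2 #5); then 5 (sensor 1 #6, sensor 2 #9); then 4 (sensor 1 #7, sensor 2 #11); then 4 (sensor 1 #9, sensor 2 #12); then 4 (sensor 1 #11, sensor 2 #13) — 8 values in the same relative order in both. The LCS DP gives dp[14][13] = 8, so this is optimal.

8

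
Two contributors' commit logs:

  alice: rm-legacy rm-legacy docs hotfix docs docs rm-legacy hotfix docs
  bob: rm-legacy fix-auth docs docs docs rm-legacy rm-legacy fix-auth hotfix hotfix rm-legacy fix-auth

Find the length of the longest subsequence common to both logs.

Pick rm-legacy [1,1]; then docs [3,3]; then docs [5,4]; then docs [6,5]; then rm-legacy [7,7]; then hotfix [8,10]; all 6 commits appear in both, in order. The LCS DP gives dp[9][12] = 6, so this is optimal.

6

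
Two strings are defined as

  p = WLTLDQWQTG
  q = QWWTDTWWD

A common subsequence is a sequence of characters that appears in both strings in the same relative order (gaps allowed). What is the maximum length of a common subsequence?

Taking W (p #1, q #3) → T (p #3, q #4) → D (p #5, q #5) → W (p #7, q #8) gives a common subsequence of length 4, and the DP table's final entry dp[10][9] is also 4, so no common subsequence is longer.

4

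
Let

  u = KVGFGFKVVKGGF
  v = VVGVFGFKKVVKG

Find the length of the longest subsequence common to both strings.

10

Pick V (u #2, v #2) → G (u #3, v #3) → F (u #4, v #5) → G (u #5, v #6) → F (u #6, v #7) → K (u #7, v #9) → V (u #8, v #10) → V (u #9, v #11) → K (u #10, v #12) → G (u #12, v #13); all 10 characters appear in both, in order. dp[13][13] = 10 confirms this is the maximum.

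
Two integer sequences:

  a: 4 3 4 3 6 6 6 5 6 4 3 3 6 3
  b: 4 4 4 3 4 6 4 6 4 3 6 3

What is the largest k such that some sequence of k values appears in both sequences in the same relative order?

Taking 4 at a[1]=b[3], then 3 at a[2]=b[4], then 4 at a[3]=b[5], then 6 at a[5]=b[6], then 6 at a[9]=b[8], then 4 at a[10]=b[9], then 3 at a[12]=b[10], then 6 at a[13]=b[11], then 3 at a[14]=b[12] gives a common subsequence of length 9, and the DP table's final entry dp[14][12] is also 9, so no common subsequence is longer.

9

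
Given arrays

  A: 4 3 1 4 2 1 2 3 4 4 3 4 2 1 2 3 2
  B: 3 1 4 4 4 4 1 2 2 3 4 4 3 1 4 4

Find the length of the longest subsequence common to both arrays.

Match 3 [2,1], 1 [3,2], 4 [4,6], 2 [5,8], 2 [7,9], 3 [8,10], 4 [9,11], 4 [10,12], 3 [11,13], 4 [12,16] — 10 values in the same relative order in both, and the DP table's final entry dp[17][16] is also 10, so no common subsequence is longer.

10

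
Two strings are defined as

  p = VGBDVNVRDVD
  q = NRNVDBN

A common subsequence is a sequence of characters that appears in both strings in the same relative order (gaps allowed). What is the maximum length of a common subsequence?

Let dp[i][j] be the LCS length of the first i characters of p and the first j characters of q. dp[i][j] = dp[i-1][j-1]+1 when the i-th and j-th characters match, else max(dp[i-1][j], dp[i][j-1]).
    ·  N  R  N  V  D  B  N
 ·  0  0  0  0  0  0  0  0
 V  0  0  0  0  1  1  1  1
 G  0  0  0  0  1  1  1  1
 B  0  0  0  0  1  1  2  2
 D  0  0  0  0  1  2  2  2
 V  0  0  0  0  1  2  2  2
 N  0  1  1  1  1  2  2  3
 V  0  1  1  1  2  2  2  3
 R  0  1  2  2  2  2  2  3
 D  0  1  2  2  2  3  3  3
 V  0  1  2  2  3  3  3  3
 D  0  1  2  2  3  4  4  4
dp[11][7] = 4. One LCS (by backtracking along matches): NRVD.

4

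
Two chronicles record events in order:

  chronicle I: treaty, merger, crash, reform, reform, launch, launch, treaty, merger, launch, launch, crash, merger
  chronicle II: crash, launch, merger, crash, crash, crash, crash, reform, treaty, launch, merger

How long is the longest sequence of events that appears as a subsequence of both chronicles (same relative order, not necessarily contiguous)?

Taking merger at chronicle I[2]=chronicle II[3], crash at chronicle I[3]=chronicle II[7], reform at chronicle I[5]=chronicle II[8], treaty at chronicle I[8]=chronicle II[9], launch at chronicle I[11]=chronicle II[10], merger at chronicle I[13]=chronicle II[11] gives a common subsequence of length 6, and the DP table's final entry dp[13][11] is also 6, so no common subsequence is longer.

6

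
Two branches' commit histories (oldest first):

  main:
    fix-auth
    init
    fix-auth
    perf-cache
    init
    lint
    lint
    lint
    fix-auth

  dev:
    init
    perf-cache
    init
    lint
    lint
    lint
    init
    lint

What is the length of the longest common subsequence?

Match init [2,1] → perf-cache [4,2] → init [5,3] → lint [6,5] → lint [7,6] → lint [8,8] — 6 commits in the same relative order in both. dp[9][8] = 6 confirms this is the maximum.

6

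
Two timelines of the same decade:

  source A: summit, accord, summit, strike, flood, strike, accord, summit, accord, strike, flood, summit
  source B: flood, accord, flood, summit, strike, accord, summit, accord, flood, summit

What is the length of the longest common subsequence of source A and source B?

Pick accord [2,2]; then summit [3,4]; then strike [6,5]; then accord [7,6]; then summit [8,7]; then accord [9,8]; then flood [11,9]; then summit [12,10]; all 8 events appear in both, in order. Since dp[12][10] = 8, nothing longer is possible.

8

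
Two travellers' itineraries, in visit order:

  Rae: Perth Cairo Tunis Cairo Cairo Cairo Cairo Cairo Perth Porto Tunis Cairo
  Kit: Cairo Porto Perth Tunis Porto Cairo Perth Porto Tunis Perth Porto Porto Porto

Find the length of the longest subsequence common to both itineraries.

Taking Perth (Rae #1, Kit #3) → Tunis (Rae #3, Kit #4) → Cairo (Rae #8, Kit #6) → Perth (Rae #9, Kit #7) → Porto (Rae #10, Kit #8) → Tunis (Rae #11, Kit #9) gives a common subsequence of length 6. The LCS DP gives dp[12][13] = 6, so this is optimal.

6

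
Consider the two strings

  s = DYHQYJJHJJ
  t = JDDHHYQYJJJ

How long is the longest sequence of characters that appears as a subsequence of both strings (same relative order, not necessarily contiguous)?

Pick D (s #1, t #3) → Y (s #2, t #6) → Q (s #4, t #7) → Y (s #5, t #8) → J (s #7, t #9) → J (s #9, t #10) → J (s #10, t #11); all 7 characters appear in both, in order, and the DP table's final entry dp[10][11] is also 7, so no common subsequence is longer.

7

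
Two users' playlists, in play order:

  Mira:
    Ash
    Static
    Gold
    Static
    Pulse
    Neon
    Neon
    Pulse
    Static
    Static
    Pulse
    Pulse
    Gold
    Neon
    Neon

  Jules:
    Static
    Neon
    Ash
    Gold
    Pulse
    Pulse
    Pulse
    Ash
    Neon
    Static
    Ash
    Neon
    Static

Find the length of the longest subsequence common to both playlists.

7

Match Ash (Mira #1, Jules #3), then Gold (Mira #3, Jules #4), then Pulse (Mira #5, Jules #5), then Pulse (Mira #8, Jules #6), then Pulse (Mira #11, Jules #7), then Neon (Mira #14, Jules #9), then Neon (Mira #15, Jules #12) — 7 songs in the same relative order in both. The LCS DP gives dp[15][13] = 7, so this is optimal.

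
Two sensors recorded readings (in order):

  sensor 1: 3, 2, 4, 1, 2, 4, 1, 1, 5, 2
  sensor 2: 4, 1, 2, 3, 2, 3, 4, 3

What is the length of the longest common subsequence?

4

One common subsequence of length 4: 4 (sensor 1 #3, sensor 2 #1), 1 (sensor 1 #4, sensor 2 #2), 2 (sensor 1 #5, sensor 2 #5), 4 (sensor 1 #6, sensor 2 #7). dp[10][8] = 4 confirms this is the maximum.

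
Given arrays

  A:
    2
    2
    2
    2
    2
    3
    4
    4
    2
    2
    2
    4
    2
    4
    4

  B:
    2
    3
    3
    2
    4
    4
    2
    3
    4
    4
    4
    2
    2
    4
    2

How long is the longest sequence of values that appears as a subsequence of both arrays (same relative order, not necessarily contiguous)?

Match 2 at A[1]=B[1], then 2 at A[2]=B[4], then 2 at A[5]=B[7], then 3 at A[6]=B[8], then 4 at A[7]=B[10], then 4 at A[8]=B[11], then 2 at A[10]=B[12], then 2 at A[11]=B[13], then 4 at A[12]=B[14], then 2 at A[13]=B[15] — 10 values in the same relative order in both. Since dp[15][15] = 10, nothing longer is possible.

10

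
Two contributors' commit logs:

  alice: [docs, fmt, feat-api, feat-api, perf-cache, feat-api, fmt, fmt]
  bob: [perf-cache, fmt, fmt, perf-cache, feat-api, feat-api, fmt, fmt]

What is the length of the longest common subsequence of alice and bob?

One common subsequence of length 5: fmt [2,3], feat-api [4,5], feat-api [6,6], fmt [7,7], fmt [8,8]. dp[8][8] = 5 confirms this is the maximum.

5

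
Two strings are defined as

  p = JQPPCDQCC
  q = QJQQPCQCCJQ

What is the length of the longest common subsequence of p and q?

7

Taking J (p #1, q #2), then Q (p #2, q #4), then P (p #4, q #5), then C (p #5, q #6), then Q (p #7, q #7), then C (p #8, q #8), then C (p #9, q #9) gives a common subsequence of length 7, and the DP table's final entry dp[9][11] is also 7, so no common subsequence is longer.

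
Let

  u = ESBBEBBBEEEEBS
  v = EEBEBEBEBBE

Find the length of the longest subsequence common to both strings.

Pick E (u #1, v #2); then B (u #3, v #3); then B (u #4, v #5); then E (u #5, v #6); then B (u #6, v #7); then B (u #7, v #9); then B (u #8, v #10); then E (u #12, v #11); all 8 characters appear in both, in order. dp[14][11] = 8 confirms this is the maximum.

8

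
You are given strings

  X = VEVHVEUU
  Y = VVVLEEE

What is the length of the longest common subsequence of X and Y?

4

Pick V (X #1, Y #1), then V (X #3, Y #2), then V (X #5, Y #3), then E (X #6, Y #7); all 4 characters appear in both, in order, and the DP table's final entry dp[8][7] is also 4, so no common subsequence is longer.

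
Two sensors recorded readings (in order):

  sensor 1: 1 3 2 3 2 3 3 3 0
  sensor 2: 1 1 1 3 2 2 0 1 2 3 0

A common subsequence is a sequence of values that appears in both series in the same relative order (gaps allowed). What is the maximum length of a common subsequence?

6

One common subsequence of length 6: 1 [1,3] → 3 [2,4] → 2 [3,6] → 2 [5,9] → 3 [8,10] → 0 [9,11], and the DP table's final entry dp[9][11] is also 6, so no common subsequence is longer.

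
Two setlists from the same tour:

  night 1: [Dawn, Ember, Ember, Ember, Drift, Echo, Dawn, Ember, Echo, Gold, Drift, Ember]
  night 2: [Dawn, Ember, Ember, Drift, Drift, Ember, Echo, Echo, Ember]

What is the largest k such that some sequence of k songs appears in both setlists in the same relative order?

7

Pick Dawn [1,1], Ember [2,2], Ember [3,3], Ember [4,6], Echo [6,7], Echo [9,8], Ember [12,9]; all 7 songs appear in both, in order, and the DP table's final entry dp[12][9] is also 7, so no common subsequence is longer.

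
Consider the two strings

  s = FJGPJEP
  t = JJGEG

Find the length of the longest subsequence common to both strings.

3

One common subsequence of length 3: J at s[2]=t[2], then G at s[3]=t[3], then E at s[6]=t[4], and the DP table's final entry dp[7][5] is also 3, so no common subsequence is longer.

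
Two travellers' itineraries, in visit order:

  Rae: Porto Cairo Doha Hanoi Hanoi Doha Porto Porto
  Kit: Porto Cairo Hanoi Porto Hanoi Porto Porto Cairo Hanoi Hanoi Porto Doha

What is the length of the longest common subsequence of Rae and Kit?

6

Pick Porto (Rae #1, Kit #1), then Cairo (Rae #2, Kit #2), then Hanoi (Rae #4, Kit #3), then Hanoi (Rae #5, Kit #5), then Porto (Rae #7, Kit #7), then Porto (Rae #8, Kit #11); all 6 stops appear in both, in order. The LCS DP gives dp[8][12] = 6, so this is optimal.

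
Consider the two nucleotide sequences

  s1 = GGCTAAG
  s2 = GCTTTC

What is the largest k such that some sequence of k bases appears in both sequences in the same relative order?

Match G (s1 #2, s2 #1), C (s1 #3, s2 #2), T (s1 #4, s2 #5) — 3 bases in the same relative order in both. Since dp[7][6] = 3, nothing longer is possible.

3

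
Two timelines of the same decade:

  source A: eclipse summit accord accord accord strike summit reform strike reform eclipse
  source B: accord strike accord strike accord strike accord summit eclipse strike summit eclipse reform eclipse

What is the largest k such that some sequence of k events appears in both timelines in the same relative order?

Taking accord at source A[3]=source B[1]; then accord at source A[4]=source B[3]; then accord at source A[5]=source B[5]; then strike at source A[6]=source B[6]; then summit at source A[7]=source B[8]; then strike at source A[9]=source B[10]; then reform at source A[10]=source B[13]; then eclipse at source A[11]=source B[14] gives a common subsequence of length 8, and the DP table's final entry dp[11][14] is also 8, so no common subsequence is longer.

8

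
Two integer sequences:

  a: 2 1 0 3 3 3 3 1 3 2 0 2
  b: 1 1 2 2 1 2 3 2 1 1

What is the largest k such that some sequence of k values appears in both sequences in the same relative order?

4

Pick 2 (a #1, b #4), then 1 (a #2, b #5), then 3 (a #4, b #7), then 1 (a #8, b #10); all 4 values appear in both, in order. dp[12][10] = 4 confirms this is the maximum.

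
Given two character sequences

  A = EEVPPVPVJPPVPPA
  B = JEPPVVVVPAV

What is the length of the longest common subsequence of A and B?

8

One common subsequence of length 8: E at A[2]=B[2] → P at A[4]=B[3] → P at A[5]=B[4] → V at A[6]=B[6] → V at A[8]=B[7] → V at A[12]=B[8] → P at A[14]=B[9] → A at A[15]=B[10]. Since dp[15][11] = 8, nothing longer is possible.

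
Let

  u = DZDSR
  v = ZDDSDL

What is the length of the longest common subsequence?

3

Let dp[i][j] be the LCS length of the first i characters of u and the first j characters of v. dp[i][j] = dp[i-1][j-1]+1 when the i-th and j-th characters match, else max(dp[i-1][j], dp[i][j-1]).
    ·  Z  D  D  S  D  L
 ·  0  0  0  0  0  0  0
 D  0  0  1  1  1  1  1
 Z  0  1  1  1  1  1  1
 D  0  1  2  2  2  2  2
 S  0  1  2  2  3  3  3
 R  0  1  2  2  3  3  3
dp[5][6] = 3. One LCS (by backtracking along matches): DDS.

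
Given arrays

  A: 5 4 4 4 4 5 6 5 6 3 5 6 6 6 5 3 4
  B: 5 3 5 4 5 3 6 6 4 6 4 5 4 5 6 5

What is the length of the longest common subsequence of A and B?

Match 5 at A[1]=B[3] → 4 at A[5]=B[4] → 5 at A[8]=B[5] → 3 at A[10]=B[6] → 6 at A[12]=B[7] → 6 at A[13]=B[8] → 6 at A[14]=B[10] → 5 at A[15]=B[12] → 4 at A[17]=B[13] — 9 values in the same relative order in both. dp[17][16] = 9 confirms this is the maximum.

9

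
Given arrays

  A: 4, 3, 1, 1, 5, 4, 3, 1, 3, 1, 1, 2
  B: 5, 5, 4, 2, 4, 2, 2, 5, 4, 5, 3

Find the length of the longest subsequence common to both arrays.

4

Pick 4 [1,5], then 5 [5,8], then 4 [6,9], then 3 [9,11]; all 4 values appear in both, in order. dp[12][11] = 4 confirms this is the maximum.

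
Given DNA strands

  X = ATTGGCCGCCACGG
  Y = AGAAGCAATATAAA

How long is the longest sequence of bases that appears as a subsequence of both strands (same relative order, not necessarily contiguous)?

5

Taking A (X #1, Y #1), then G (X #4, Y #2), then G (X #5, Y #5), then C (X #6, Y #6), then A (X #11, Y #14) gives a common subsequence of length 5. dp[14][14] = 5 confirms this is the maximum.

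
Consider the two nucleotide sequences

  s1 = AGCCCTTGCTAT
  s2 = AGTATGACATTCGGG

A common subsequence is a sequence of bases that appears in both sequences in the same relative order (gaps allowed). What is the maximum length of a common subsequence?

8

Pick A at s1[1]=s2[1]; then G at s1[2]=s2[2]; then T at s1[6]=s2[3]; then T at s1[7]=s2[5]; then G at s1[8]=s2[6]; then C at s1[9]=s2[8]; then T at s1[10]=s2[10]; then T at s1[12]=s2[11]; all 8 bases appear in both, in order. Since dp[12][15] = 8, nothing longer is possible.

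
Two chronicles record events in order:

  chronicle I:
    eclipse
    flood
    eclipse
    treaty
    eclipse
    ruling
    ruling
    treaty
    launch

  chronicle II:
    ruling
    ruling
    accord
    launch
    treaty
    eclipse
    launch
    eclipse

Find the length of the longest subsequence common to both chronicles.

4

Taking ruling at chronicle I[6]=chronicle II[1]; then ruling at chronicle I[7]=chronicle II[2]; then treaty at chronicle I[8]=chronicle II[5]; then launch at chronicle I[9]=chronicle II[7] gives a common subsequence of length 4, and the DP table's final entry dp[9][8] is also 4, so no common subsequence is longer.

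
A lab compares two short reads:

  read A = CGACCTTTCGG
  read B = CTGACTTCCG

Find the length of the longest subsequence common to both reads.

8

Pick C [1,1] → G [2,3] → A [3,4] → C [5,5] → T [6,6] → T [7,7] → C [9,9] → G [11,10]; all 8 bases appear in both, in order. dp[11][10] = 8 confirms this is the maximum.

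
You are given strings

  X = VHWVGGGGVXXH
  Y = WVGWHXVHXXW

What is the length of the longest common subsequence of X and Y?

Let dp[i][j] be the LCS length of the first i characters of X and the first j characters of Y. dp[i][j] = dp[i-1][j-1]+1 when the i-th and j-th characters match, else max(dp[i-1][j], dp[i][j-1]).
    ·  W  V  G  W  H  X  V  H  X  X  W
 ·  0  0  0  0  0  0  0  0  0  0  0  0
 V  0  0  1  1  1  1  1  1  1  1  1  1
 H  0  0  1  1  1  2  2  2  2  2  2  2
 W  0  1  1  1  2  2  2  2  2  2  2  3
 V  0  1  2  2  2  2  2  3  3  3  3  3
 G  0  1  2  3  3  3  3  3  3  3  3  3
 G  0  1  2  3  3  3  3  3  3  3  3  3
 G  0  1  2  3  3  3  3  3  3  3  3  3
 G  0  1  2  3  3  3  3  3  3  3  3  3
 V  0  1  2  3  3  3  3  4  4  4  4  4
 X  0  1  2  3  3  3  4  4  4  5  5  5
 X  0  1  2  3  3  3  4  4  4  5  6  6
 H  0  1  2  3  3  4  4  4  5  5  6  6
dp[12][11] = 6. One LCS (by backtracking along matches): WVGVXX.

6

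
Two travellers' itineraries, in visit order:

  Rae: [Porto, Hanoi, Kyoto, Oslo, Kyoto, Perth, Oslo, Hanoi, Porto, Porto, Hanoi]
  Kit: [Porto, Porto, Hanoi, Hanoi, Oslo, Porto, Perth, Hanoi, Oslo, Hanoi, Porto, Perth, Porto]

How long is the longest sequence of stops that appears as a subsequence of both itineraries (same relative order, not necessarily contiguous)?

One common subsequence of length 8: Porto at Rae[1]=Kit[2]; then Hanoi at Rae[2]=Kit[4]; then Oslo at Rae[4]=Kit[5]; then Perth at Rae[6]=Kit[7]; then Oslo at Rae[7]=Kit[9]; then Hanoi at Rae[8]=Kit[10]; then Porto at Rae[9]=Kit[11]; then Porto at Rae[10]=Kit[13]. Since dp[11][13] = 8, nothing longer is possible.

8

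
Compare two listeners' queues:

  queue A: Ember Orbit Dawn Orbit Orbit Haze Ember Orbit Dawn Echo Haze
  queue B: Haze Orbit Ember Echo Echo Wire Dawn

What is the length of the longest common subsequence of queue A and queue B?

3

Pick Orbit at queue A[5]=queue B[2], then Ember at queue A[7]=queue B[3], then Dawn at queue A[9]=queue B[7]; all 3 songs appear in both, in order. dp[11][7] = 3 confirms this is the maximum.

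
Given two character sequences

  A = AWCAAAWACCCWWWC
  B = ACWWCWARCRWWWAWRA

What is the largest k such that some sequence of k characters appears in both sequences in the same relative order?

Taking A [1,1] → W [2,4] → C [3,5] → W [7,6] → A [8,7] → C [9,9] → W [12,12] → W [13,13] → W [14,15] gives a common subsequence of length 9. The LCS DP gives dp[15][17] = 9, so this is optimal.

9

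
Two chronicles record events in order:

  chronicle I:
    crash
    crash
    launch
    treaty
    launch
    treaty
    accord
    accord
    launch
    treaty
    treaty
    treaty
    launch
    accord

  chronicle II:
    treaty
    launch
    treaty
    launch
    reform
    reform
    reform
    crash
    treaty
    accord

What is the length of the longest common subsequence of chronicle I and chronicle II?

6

Taking treaty at chronicle I[4]=chronicle II[1] → launch at chronicle I[5]=chronicle II[2] → treaty at chronicle I[6]=chronicle II[3] → launch at chronicle I[9]=chronicle II[4] → treaty at chronicle I[12]=chronicle II[9] → accord at chronicle I[14]=chronicle II[10] gives a common subsequence of length 6. dp[14][10] = 6 confirms this is the maximum.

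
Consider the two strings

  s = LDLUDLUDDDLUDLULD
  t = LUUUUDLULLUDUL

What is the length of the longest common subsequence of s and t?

10

Taking L [1,1], D [2,6], L [3,7], U [4,8], L [6,9], L [11,10], U [12,11], D [13,12], U [15,13], L [16,14] gives a common subsequence of length 10. Since dp[17][14] = 10, nothing longer is possible.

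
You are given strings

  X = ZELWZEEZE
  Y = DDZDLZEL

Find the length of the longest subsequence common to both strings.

4

Let dp[i][j] be the LCS length of the first i characters of X and the first j characters of Y. dp[i][j] = dp[i-1][j-1]+1 when the i-th and j-th characters match, else max(dp[i-1][j], dp[i][j-1]).
    ·  D  D  Z  D  L  Z  E  L
 ·  0  0  0  0  0  0  0  0  0
 Z  0  0  0  1  1  1  1  1  1
 E  0  0  0  1  1  1  1  2  2
 L  0  0  0  1  1  2  2  2  3
 W  0  0  0  1  1  2  2  2  3
 Z  0  0  0  1  1  2  3  3  3
 E  0  0  0  1  1  2  3  4  4
 E  0  0  0  1  1  2  3  4  4
 Z  0  0  0  1  1  2  3  4  4
 E  0  0  0  1  1  2  3  4  4
dp[9][8] = 4. One LCS (by backtracking along matches): ZLZE.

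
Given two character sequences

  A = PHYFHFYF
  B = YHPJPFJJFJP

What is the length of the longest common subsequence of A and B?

Let dp[i][j] be the LCS length of the first i characters of A and the first j characters of B. dp[i][j] = dp[i-1][j-1]+1 when the i-th and j-th characters match, else max(dp[i-1][j], dp[i][j-1]).
    ·  Y  H  P  J  P  F  J  J  F  J  P
 ·  0  0  0  0  0  0  0  0  0  0  0  0
 P  0  0  0  1  1  1  1  1  1  1  1  1
 H  0  0  1  1  1  1  1  1  1  1  1  1
 Y  0  1  1  1  1  1  1  1  1  1  1  1
 F  0  1  1  1  1  1  2  2  2  2  2  2
 H  0  1  2  2  2  2  2  2  2  2  2  2
 F  0  1  2  2  2  2  3  3  3  3  3  3
 Y  0  1  2  2  2  2  3  3  3  3  3  3
 F  0  1  2  2  2  2  3  3  3  4  4  4
dp[8][11] = 4. One LCS (by backtracking along matches): YHFF.

4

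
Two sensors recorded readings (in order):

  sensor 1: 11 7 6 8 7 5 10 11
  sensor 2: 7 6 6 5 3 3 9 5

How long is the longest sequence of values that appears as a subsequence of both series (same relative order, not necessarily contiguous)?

Let dp[i][j] be the LCS length of the first i values of sensor 1 and the first j values of sensor 2. dp[i][j] = dp[i-1][j-1]+1 when the i-th and j-th values match, else max(dp[i-1][j], dp[i][j-1]).
    ·  7  6  6  5  3  3  9  5
 ·  0  0  0  0  0  0  0  0  0
11  0  0  0  0  0  0  0  0  0
 7  0  1  1  1  1  1  1  1  1
 6  0  1  2  2  2  2  2  2  2
 8  0  1  2  2  2  2  2  2  2
 7  0  1  2  2  2  2  2  2  2
 5  0  1  2  2  3  3  3  3  3
10  0  1  2  2  3  3  3  3  3
11  0  1  2  2  3  3  3  3  3
dp[8][8] = 3. One LCS (by backtracking along matches): 7, 6, 5.

3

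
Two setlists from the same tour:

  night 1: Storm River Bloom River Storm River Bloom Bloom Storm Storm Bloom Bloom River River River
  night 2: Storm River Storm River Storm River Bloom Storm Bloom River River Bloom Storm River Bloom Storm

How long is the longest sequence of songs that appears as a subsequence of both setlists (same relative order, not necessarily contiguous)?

11

One common subsequence of length 11: Storm [1,1]; then River [2,2]; then River [4,4]; then Storm [5,5]; then River [6,6]; then Bloom [8,7]; then Storm [10,8]; then Bloom [12,9]; then River [13,10]; then River [14,11]; then River [15,14]. Since dp[15][16] = 11, nothing longer is possible.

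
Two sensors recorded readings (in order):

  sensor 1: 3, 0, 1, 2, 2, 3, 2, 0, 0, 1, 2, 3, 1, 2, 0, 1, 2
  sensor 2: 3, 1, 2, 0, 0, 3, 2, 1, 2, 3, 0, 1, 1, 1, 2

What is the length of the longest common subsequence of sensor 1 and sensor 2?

Match 3 (sensor 1 #1, sensor 2 #1), then 1 (sensor 1 #3, sensor 2 #2), then 2 (sensor 1 #4, sensor 2 #3), then 3 (sensor 1 #6, sensor 2 #6), then 2 (sensor 1 #7, sensor 2 #7), then 1 (sensor 1 #10, sensor 2 #8), then 2 (sensor 1 #11, sensor 2 #9), then 3 (sensor 1 #12, sensor 2 #10), then 1 (sensor 1 #13, sensor 2 #13), then 1 (sensor 1 #16, sensor 2 #14), then 2 (sensor 1 #17, sensor 2 #15) — 11 values in the same relative order in both. dp[17][15] = 11 confirms this is the maximum.

11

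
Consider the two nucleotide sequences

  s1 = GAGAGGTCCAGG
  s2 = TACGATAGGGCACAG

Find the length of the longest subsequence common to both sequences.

9

Match G [1,4] → A [2,7] → G [3,8] → G [5,9] → G [6,10] → C [8,11] → C [9,13] → A [10,14] → G [12,15] — 9 bases in the same relative order in both. dp[12][15] = 9 confirms this is the maximum.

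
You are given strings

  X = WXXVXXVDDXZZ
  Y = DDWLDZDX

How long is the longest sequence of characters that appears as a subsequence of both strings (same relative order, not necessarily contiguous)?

4

Taking W at X[1]=Y[3], then D at X[8]=Y[5], then D at X[9]=Y[7], then X at X[10]=Y[8] gives a common subsequence of length 4, and the DP table's final entry dp[12][8] is also 4, so no common subsequence is longer.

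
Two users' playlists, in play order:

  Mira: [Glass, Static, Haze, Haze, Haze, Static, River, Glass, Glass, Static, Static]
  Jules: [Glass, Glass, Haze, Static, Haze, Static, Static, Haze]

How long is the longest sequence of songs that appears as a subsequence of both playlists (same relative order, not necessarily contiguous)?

5

Taking Glass (Mira #1, Jules #2), then Static (Mira #2, Jules #4), then Haze (Mira #5, Jules #5), then Static (Mira #6, Jules #6), then Static (Mira #10, Jules #7) gives a common subsequence of length 5. dp[11][8] = 5 confirms this is the maximum.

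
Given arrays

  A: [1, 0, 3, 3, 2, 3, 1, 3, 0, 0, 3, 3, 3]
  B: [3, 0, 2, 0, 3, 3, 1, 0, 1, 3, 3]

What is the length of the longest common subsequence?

Let dp[i][j] be the LCS length of the first i values of A and the first j values of B. dp[i][j] = dp[i-1][j-1]+1 when the i-th and j-th values match, else max(dp[i-1][j], dp[i][j-1]).
    ·  3  0  2  0  3  3  1  0  1  3  3
 ·  0  0  0  0  0  0  0  0  0  0  0  0
 1  0  0  0  0  0  0  0  1  1  1  1  1
 0  0  0  1  1  1  1  1  1  2  2  2  2
 3  0  1  1  1  1  2  2  2  2  2  3  3
 3  0  1  1  1  1  2  3  3  3  3  3  4
 2  0  1  1  2  2  2  3  3  3  3  3  4
 3  0  1  1  2  2  3  3  3  3  3  4  4
 1  0  1  1  2  2  3  3  4  4  4  4  4
 3  0  1  1  2  2  3  4  4  4  4  5  5
 0  0  1  2  2  3  3  4  4  5  5  5  5
 0  0  1  2  2  3  3  4  4  5  5  5  5
 3  0  1  2  2  3  4  4  4  5  5  6  6
 3  0  1  2  2  3  4  5  5  5  5  6  7
 3  0  1  2  2  3  4  5  5  5  5  6  7
dp[13][11] = 7. One LCS (by backtracking along matches): 0, 3, 3, 1, 0, 3, 3.

7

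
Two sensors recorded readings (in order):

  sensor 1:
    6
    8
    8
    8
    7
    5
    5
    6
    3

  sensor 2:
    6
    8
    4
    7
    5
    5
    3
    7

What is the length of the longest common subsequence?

Let dp[i][j] be the LCS length of the first i values of sensor 1 and the first j values of sensor 2. dp[i][j] = dp[i-1][j-1]+1 when the i-th and j-th values match, else max(dp[i-1][j], dp[i][j-1]).
    ·  6  8  4  7  5  5  3  7
 ·  0  0  0  0  0  0  0  0  0
 6  0  1  1  1  1  1  1  1  1
 8  0  1  2  2  2  2  2  2  2
 8  0  1  2  2  2  2  2  2  2
 8  0  1  2  2  2  2  2  2  2
 7  0  1  2  2  3  3  3  3  3
 5  0  1  2  2  3  4  4  4  4
 5  0  1  2  2  3  4  5  5  5
 6  0  1  2  2  3  4  5  5  5
 3  0  1  2  2  3  4  5  6  6
dp[9][8] = 6. One LCS (by backtracking along matches): 6, 8, 7, 5, 5, 3.

6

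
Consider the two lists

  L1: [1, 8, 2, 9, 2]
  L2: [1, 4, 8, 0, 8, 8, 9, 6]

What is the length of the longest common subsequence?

Let dp[i][j] be the LCS length of the first i values of L1 and the first j values of L2. dp[i][j] = dp[i-1][j-1]+1 when the i-th and j-th values match, else max(dp[i-1][j], dp[i][j-1]).
    ·  1  4  8  0  8  8  9  6
 ·  0  0  0  0  0  0  0  0  0
 1  0  1  1  1  1  1  1  1  1
 8  0  1  1  2  2  2  2  2  2
 2  0  1  1  2  2  2  2  2  2
 9  0  1  1  2  2  2  2  3  3
 2  0  1  1  2  2  2  2  3  3
dp[5][8] = 3. One LCS (by backtracking along matches): 1, 8, 9.

3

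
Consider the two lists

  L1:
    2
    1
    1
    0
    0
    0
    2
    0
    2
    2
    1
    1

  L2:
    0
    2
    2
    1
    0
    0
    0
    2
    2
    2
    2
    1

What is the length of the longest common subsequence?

9

Match 2 at L1[1]=L2[3], then 1 at L1[3]=L2[4], then 0 at L1[4]=L2[5], then 0 at L1[5]=L2[6], then 0 at L1[6]=L2[7], then 2 at L1[7]=L2[9], then 2 at L1[9]=L2[10], then 2 at L1[10]=L2[11], then 1 at L1[12]=L2[12] — 9 values in the same relative order in both, and the DP table's final entry dp[12][12] is also 9, so no common subsequence is longer.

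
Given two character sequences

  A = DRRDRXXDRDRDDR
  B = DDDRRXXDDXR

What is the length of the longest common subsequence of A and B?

Taking D (A #1, B #3); then R (A #3, B #4); then R (A #5, B #5); then X (A #6, B #6); then X (A #7, B #7); then D (A #8, B #8); then D (A #10, B #9); then R (A #14, B #11) gives a common subsequence of length 8. dp[14][11] = 8 confirms this is the maximum.

8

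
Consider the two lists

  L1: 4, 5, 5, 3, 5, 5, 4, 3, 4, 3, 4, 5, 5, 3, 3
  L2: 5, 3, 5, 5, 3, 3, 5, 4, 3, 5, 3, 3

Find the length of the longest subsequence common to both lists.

10

Pick 5 at L1[3]=L2[1], then 3 at L1[4]=L2[2], then 5 at L1[5]=L2[3], then 5 at L1[6]=L2[4], then 3 at L1[8]=L2[6], then 4 at L1[9]=L2[8], then 3 at L1[10]=L2[9], then 5 at L1[13]=L2[10], then 3 at L1[14]=L2[11], then 3 at L1[15]=L2[12]; all 10 values appear in both, in order. dp[15][12] = 10 confirms this is the maximum.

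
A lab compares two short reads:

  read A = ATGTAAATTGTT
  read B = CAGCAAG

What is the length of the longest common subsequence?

5

Let dp[i][j] be the LCS length of the first i bases of read A and the first j bases of read B. dp[i][j] = dp[i-1][j-1]+1 when the i-th and j-th bases match, else max(dp[i-1][j], dp[i][j-1]).
    ·  C  A  G  C  A  A  G
 ·  0  0  0  0  0  0  0  0
 A  0  0  1  1  1  1  1  1
 T  0  0  1  1  1  1  1  1
 G  0  0  1  2  2  2  2  2
 T  0  0  1  2  2  2  2  2
 A  0  0  1  2  2  3  3  3
 A  0  0  1  2  2  3  4  4
 A  0  0  1  2  2  3  4  4
 T  0  0  1  2  2  3  4  4
 T  0  0  1  2  2  3  4  4
 G  0  0  1  2  2  3  4  5
 T  0  0  1  2  2  3  4  5
 T  0  0  1  2  2  3  4  5
dp[12][7] = 5. One LCS (by backtracking along matches): AGAAG.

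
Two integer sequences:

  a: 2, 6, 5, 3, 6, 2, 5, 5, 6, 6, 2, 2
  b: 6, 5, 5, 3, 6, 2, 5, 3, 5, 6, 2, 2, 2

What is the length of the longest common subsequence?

One common subsequence of length 10: 6 (a #2, b #1) → 5 (a #3, b #3) → 3 (a #4, b #4) → 6 (a #5, b #5) → 2 (a #6, b #6) → 5 (a #7, b #7) → 5 (a #8, b #9) → 6 (a #9, b #10) → 2 (a #11, b #12) → 2 (a #12, b #13). The LCS DP gives dp[12][13] = 10, so this is optimal.

10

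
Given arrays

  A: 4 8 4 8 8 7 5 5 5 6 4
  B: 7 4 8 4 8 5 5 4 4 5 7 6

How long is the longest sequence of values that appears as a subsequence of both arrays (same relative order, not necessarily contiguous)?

Pick 4 at A[1]=B[2]; then 8 at A[2]=B[3]; then 4 at A[3]=B[4]; then 8 at A[5]=B[5]; then 5 at A[7]=B[6]; then 5 at A[8]=B[7]; then 5 at A[9]=B[10]; then 6 at A[10]=B[12]; all 8 values appear in both, in order. Since dp[11][12] = 8, nothing longer is possible.

8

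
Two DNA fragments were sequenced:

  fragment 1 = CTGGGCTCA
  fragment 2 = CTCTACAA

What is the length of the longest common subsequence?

Pick C [1,1] → T [2,2] → C [6,3] → T [7,4] → C [8,6] → A [9,8]; all 6 bases appear in both, in order. Since dp[9][8] = 6, nothing longer is possible.

6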